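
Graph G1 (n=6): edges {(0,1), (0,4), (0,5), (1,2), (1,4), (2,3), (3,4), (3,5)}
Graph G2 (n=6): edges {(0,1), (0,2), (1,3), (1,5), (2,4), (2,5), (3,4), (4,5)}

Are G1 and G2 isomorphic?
Yes, isomorphic

The graphs are isomorphic.
One valid mapping φ: V(G1) → V(G2): 0→2, 1→4, 2→3, 3→1, 4→5, 5→0

Verify φ preserves adjacency — for each edge of G1, its image is an edge of G2:
  (0,1) → (φ(0),φ(1)) = (2,4) ∈ E(G2) ✓
  (0,4) → (φ(0),φ(4)) = (2,5) ∈ E(G2) ✓
  (0,5) → (φ(0),φ(5)) = (0,2) ∈ E(G2) ✓
  (1,2) → (φ(1),φ(2)) = (3,4) ∈ E(G2) ✓
  (1,4) → (φ(1),φ(4)) = (4,5) ∈ E(G2) ✓
  (2,3) → (φ(2),φ(3)) = (1,3) ∈ E(G2) ✓
  (3,4) → (φ(3),φ(4)) = (1,5) ∈ E(G2) ✓
  (3,5) → (φ(3),φ(5)) = (0,1) ∈ E(G2) ✓
All 8 edges of G1 map to edges of G2, and |E(G1)| = |E(G2)| = 8, so φ is a bijection on edges as well as vertices. Hence G1 ≅ G2.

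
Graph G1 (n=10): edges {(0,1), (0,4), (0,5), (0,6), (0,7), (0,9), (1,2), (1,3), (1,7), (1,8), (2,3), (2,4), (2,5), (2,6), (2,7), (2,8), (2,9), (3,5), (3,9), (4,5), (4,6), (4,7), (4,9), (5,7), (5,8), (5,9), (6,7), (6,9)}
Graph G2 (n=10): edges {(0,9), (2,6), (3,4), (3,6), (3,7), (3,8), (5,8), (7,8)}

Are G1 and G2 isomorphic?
No, not isomorphic

The graphs are NOT isomorphic.

Connected components of G1: 1 component(s) with vertex sets [[0, 1, 2, 3, 4, 5, 6, 7, 8, 9]], sizes [10].
Connected components of G2: 3 component(s) with vertex sets [[1], [0, 9], [2, 3, 4, 5, 6, 7, 8]], sizes [1, 2, 7].
The number of connected components (and the multiset of component sizes) is an isomorphism invariant — an isomorphism maps each component of G1 bijectively onto a component of G2. Since G1 has 1 component(s) and G2 has 3, they cannot be isomorphic.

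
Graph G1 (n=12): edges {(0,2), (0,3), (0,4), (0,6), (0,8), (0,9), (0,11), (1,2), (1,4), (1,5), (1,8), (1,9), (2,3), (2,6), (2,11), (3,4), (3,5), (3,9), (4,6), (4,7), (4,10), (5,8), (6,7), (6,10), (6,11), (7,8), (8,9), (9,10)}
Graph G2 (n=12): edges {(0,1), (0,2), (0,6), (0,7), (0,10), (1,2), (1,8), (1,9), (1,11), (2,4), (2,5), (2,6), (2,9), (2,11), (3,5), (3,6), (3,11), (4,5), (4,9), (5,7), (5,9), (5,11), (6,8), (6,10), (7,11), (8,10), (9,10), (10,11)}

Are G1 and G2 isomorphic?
Yes, isomorphic

The graphs are isomorphic.
One valid mapping φ: V(G1) → V(G2): 0→2, 1→10, 2→9, 3→1, 4→11, 5→8, 6→5, 7→3, 8→6, 9→0, 10→7, 11→4

Verify φ preserves adjacency — for each edge of G1, its image is an edge of G2:
  (0,2) → (φ(0),φ(2)) = (2,9) ∈ E(G2) ✓
  (0,3) → (φ(0),φ(3)) = (1,2) ∈ E(G2) ✓
  (0,4) → (φ(0),φ(4)) = (2,11) ∈ E(G2) ✓
  (0,6) → (φ(0),φ(6)) = (2,5) ∈ E(G2) ✓
  (0,8) → (φ(0),φ(8)) = (2,6) ∈ E(G2) ✓
  (0,9) → (φ(0),φ(9)) = (0,2) ∈ E(G2) ✓
  (0,11) → (φ(0),φ(11)) = (2,4) ∈ E(G2) ✓
  (1,2) → (φ(1),φ(2)) = (9,10) ∈ E(G2) ✓
  (1,4) → (φ(1),φ(4)) = (10,11) ∈ E(G2) ✓
  (1,5) → (φ(1),φ(5)) = (8,10) ∈ E(G2) ✓
  (1,8) → (φ(1),φ(8)) = (6,10) ∈ E(G2) ✓
  (1,9) → (φ(1),φ(9)) = (0,10) ∈ E(G2) ✓
  (2,3) → (φ(2),φ(3)) = (1,9) ∈ E(G2) ✓
  (2,6) → (φ(2),φ(6)) = (5,9) ∈ E(G2) ✓
  (2,11) → (φ(2),φ(11)) = (4,9) ∈ E(G2) ✓
  (3,4) → (φ(3),φ(4)) = (1,11) ∈ E(G2) ✓
  (3,5) → (φ(3),φ(5)) = (1,8) ∈ E(G2) ✓
  (3,9) → (φ(3),φ(9)) = (0,1) ∈ E(G2) ✓
  (4,6) → (φ(4),φ(6)) = (5,11) ∈ E(G2) ✓
  (4,7) → (φ(4),φ(7)) = (3,11) ∈ E(G2) ✓
  (4,10) → (φ(4),φ(10)) = (7,11) ∈ E(G2) ✓
  (5,8) → (φ(5),φ(8)) = (6,8) ∈ E(G2) ✓
  (6,7) → (φ(6),φ(7)) = (3,5) ∈ E(G2) ✓
  (6,10) → (φ(6),φ(10)) = (5,7) ∈ E(G2) ✓
  (6,11) → (φ(6),φ(11)) = (4,5) ∈ E(G2) ✓
  (7,8) → (φ(7),φ(8)) = (3,6) ∈ E(G2) ✓
  (8,9) → (φ(8),φ(9)) = (0,6) ∈ E(G2) ✓
  (9,10) → (φ(9),φ(10)) = (0,7) ∈ E(G2) ✓
All 28 edges of G1 map to edges of G2, and |E(G1)| = |E(G2)| = 28, so φ is a bijection on edges as well as vertices. Hence G1 ≅ G2.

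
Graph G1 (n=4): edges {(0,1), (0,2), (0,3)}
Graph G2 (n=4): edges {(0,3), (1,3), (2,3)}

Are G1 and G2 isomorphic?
Yes, isomorphic

The graphs are isomorphic.
One valid mapping φ: V(G1) → V(G2): 0→3, 1→2, 2→1, 3→0

Verify φ preserves adjacency — for each edge of G1, its image is an edge of G2:
  (0,1) → (φ(0),φ(1)) = (2,3) ∈ E(G2) ✓
  (0,2) → (φ(0),φ(2)) = (1,3) ∈ E(G2) ✓
  (0,3) → (φ(0),φ(3)) = (0,3) ∈ E(G2) ✓
All 3 edges of G1 map to edges of G2, and |E(G1)| = |E(G2)| = 3, so φ is a bijection on edges as well as vertices. Hence G1 ≅ G2.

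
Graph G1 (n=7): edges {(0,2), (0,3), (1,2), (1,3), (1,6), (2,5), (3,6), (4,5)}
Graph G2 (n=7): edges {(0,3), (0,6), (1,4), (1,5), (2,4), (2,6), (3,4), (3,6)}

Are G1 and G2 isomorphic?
Yes, isomorphic

The graphs are isomorphic.
One valid mapping φ: V(G1) → V(G2): 0→2, 1→3, 2→4, 3→6, 4→5, 5→1, 6→0

Verify φ preserves adjacency — for each edge of G1, its image is an edge of G2:
  (0,2) → (φ(0),φ(2)) = (2,4) ∈ E(G2) ✓
  (0,3) → (φ(0),φ(3)) = (2,6) ∈ E(G2) ✓
  (1,2) → (φ(1),φ(2)) = (3,4) ∈ E(G2) ✓
  (1,3) → (φ(1),φ(3)) = (3,6) ∈ E(G2) ✓
  (1,6) → (φ(1),φ(6)) = (0,3) ∈ E(G2) ✓
  (2,5) → (φ(2),φ(5)) = (1,4) ∈ E(G2) ✓
  (3,6) → (φ(3),φ(6)) = (0,6) ∈ E(G2) ✓
  (4,5) → (φ(4),φ(5)) = (1,5) ∈ E(G2) ✓
All 8 edges of G1 map to edges of G2, and |E(G1)| = |E(G2)| = 8, so φ is a bijection on edges as well as vertices. Hence G1 ≅ G2.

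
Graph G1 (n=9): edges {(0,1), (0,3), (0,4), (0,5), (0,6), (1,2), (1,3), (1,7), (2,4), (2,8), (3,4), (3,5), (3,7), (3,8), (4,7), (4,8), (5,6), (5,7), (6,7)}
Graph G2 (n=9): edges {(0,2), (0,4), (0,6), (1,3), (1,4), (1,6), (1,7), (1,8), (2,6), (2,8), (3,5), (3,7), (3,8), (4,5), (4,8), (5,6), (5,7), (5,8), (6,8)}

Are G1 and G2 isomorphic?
Yes, isomorphic

The graphs are isomorphic.
One valid mapping φ: V(G1) → V(G2): 0→5, 1→4, 2→0, 3→8, 4→6, 5→3, 6→7, 7→1, 8→2

Verify φ preserves adjacency — for each edge of G1, its image is an edge of G2:
  (0,1) → (φ(0),φ(1)) = (4,5) ∈ E(G2) ✓
  (0,3) → (φ(0),φ(3)) = (5,8) ∈ E(G2) ✓
  (0,4) → (φ(0),φ(4)) = (5,6) ∈ E(G2) ✓
  (0,5) → (φ(0),φ(5)) = (3,5) ∈ E(G2) ✓
  (0,6) → (φ(0),φ(6)) = (5,7) ∈ E(G2) ✓
  (1,2) → (φ(1),φ(2)) = (0,4) ∈ E(G2) ✓
  (1,3) → (φ(1),φ(3)) = (4,8) ∈ E(G2) ✓
  (1,7) → (φ(1),φ(7)) = (1,4) ∈ E(G2) ✓
  (2,4) → (φ(2),φ(4)) = (0,6) ∈ E(G2) ✓
  (2,8) → (φ(2),φ(8)) = (0,2) ∈ E(G2) ✓
  (3,4) → (φ(3),φ(4)) = (6,8) ∈ E(G2) ✓
  (3,5) → (φ(3),φ(5)) = (3,8) ∈ E(G2) ✓
  (3,7) → (φ(3),φ(7)) = (1,8) ∈ E(G2) ✓
  (3,8) → (φ(3),φ(8)) = (2,8) ∈ E(G2) ✓
  (4,7) → (φ(4),φ(7)) = (1,6) ∈ E(G2) ✓
  (4,8) → (φ(4),φ(8)) = (2,6) ∈ E(G2) ✓
  (5,6) → (φ(5),φ(6)) = (3,7) ∈ E(G2) ✓
  (5,7) → (φ(5),φ(7)) = (1,3) ∈ E(G2) ✓
  (6,7) → (φ(6),φ(7)) = (1,7) ∈ E(G2) ✓
All 19 edges of G1 map to edges of G2, and |E(G1)| = |E(G2)| = 19, so φ is a bijection on edges as well as vertices. Hence G1 ≅ G2.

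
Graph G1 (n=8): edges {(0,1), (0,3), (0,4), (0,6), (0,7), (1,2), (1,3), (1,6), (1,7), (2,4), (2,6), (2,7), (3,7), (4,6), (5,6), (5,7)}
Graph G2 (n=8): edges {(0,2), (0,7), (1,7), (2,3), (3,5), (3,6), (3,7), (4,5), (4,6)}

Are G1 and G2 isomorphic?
No, not isomorphic

The graphs are NOT isomorphic.

Degrees in G1: deg(0)=5, deg(1)=5, deg(2)=4, deg(3)=3, deg(4)=3, deg(5)=2, deg(6)=5, deg(7)=5.
Sorted degree sequence of G1: [5, 5, 5, 5, 4, 3, 3, 2].
Degrees in G2: deg(0)=2, deg(1)=1, deg(2)=2, deg(3)=4, deg(4)=2, deg(5)=2, deg(6)=2, deg(7)=3.
Sorted degree sequence of G2: [4, 3, 2, 2, 2, 2, 2, 1].
The (sorted) degree sequence is an isomorphism invariant, so since G1 and G2 have different degree sequences they cannot be isomorphic.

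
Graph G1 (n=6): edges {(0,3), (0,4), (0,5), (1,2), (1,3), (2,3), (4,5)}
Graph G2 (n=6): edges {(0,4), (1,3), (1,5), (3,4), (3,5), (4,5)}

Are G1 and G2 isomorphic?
No, not isomorphic

The graphs are NOT isomorphic.

Connected components of G1: 1 component(s) with vertex sets [[0, 1, 2, 3, 4, 5]], sizes [6].
Connected components of G2: 2 component(s) with vertex sets [[2], [0, 1, 3, 4, 5]], sizes [1, 5].
The number of connected components (and the multiset of component sizes) is an isomorphism invariant — an isomorphism maps each component of G1 bijectively onto a component of G2. Since G1 has 1 component(s) and G2 has 2, they cannot be isomorphic.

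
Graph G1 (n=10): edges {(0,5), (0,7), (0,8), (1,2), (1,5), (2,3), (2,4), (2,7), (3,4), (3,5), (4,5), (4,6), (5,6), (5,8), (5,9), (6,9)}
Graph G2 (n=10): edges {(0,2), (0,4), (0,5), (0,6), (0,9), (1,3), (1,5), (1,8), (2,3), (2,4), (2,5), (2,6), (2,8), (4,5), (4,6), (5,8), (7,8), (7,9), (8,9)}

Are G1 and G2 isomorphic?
No, not isomorphic

The graphs are NOT isomorphic.

Degrees in G1: deg(0)=3, deg(1)=2, deg(2)=4, deg(3)=3, deg(4)=4, deg(5)=7, deg(6)=3, deg(7)=2, deg(8)=2, deg(9)=2.
Sorted degree sequence of G1: [7, 4, 4, 3, 3, 3, 2, 2, 2, 2].
Degrees in G2: deg(0)=5, deg(1)=3, deg(2)=6, deg(3)=2, deg(4)=4, deg(5)=5, deg(6)=3, deg(7)=2, deg(8)=5, deg(9)=3.
Sorted degree sequence of G2: [6, 5, 5, 5, 4, 3, 3, 3, 2, 2].
The (sorted) degree sequence is an isomorphism invariant, so since G1 and G2 have different degree sequences they cannot be isomorphic.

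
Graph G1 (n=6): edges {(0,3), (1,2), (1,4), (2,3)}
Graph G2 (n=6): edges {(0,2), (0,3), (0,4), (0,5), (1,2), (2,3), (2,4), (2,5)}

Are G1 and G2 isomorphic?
No, not isomorphic

The graphs are NOT isomorphic.

Connected components of G1: 2 component(s) with vertex sets [[5], [0, 1, 2, 3, 4]], sizes [1, 5].
Connected components of G2: 1 component(s) with vertex sets [[0, 1, 2, 3, 4, 5]], sizes [6].
The number of connected components (and the multiset of component sizes) is an isomorphism invariant — an isomorphism maps each component of G1 bijectively onto a component of G2. Since G1 has 2 component(s) and G2 has 1, they cannot be isomorphic.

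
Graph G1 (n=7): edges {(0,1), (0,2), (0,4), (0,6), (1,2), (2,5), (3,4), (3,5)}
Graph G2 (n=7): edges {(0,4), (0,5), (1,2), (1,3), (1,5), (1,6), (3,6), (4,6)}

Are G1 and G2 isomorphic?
Yes, isomorphic

The graphs are isomorphic.
One valid mapping φ: V(G1) → V(G2): 0→1, 1→3, 2→6, 3→0, 4→5, 5→4, 6→2

Verify φ preserves adjacency — for each edge of G1, its image is an edge of G2:
  (0,1) → (φ(0),φ(1)) = (1,3) ∈ E(G2) ✓
  (0,2) → (φ(0),φ(2)) = (1,6) ∈ E(G2) ✓
  (0,4) → (φ(0),φ(4)) = (1,5) ∈ E(G2) ✓
  (0,6) → (φ(0),φ(6)) = (1,2) ∈ E(G2) ✓
  (1,2) → (φ(1),φ(2)) = (3,6) ∈ E(G2) ✓
  (2,5) → (φ(2),φ(5)) = (4,6) ∈ E(G2) ✓
  (3,4) → (φ(3),φ(4)) = (0,5) ∈ E(G2) ✓
  (3,5) → (φ(3),φ(5)) = (0,4) ∈ E(G2) ✓
All 8 edges of G1 map to edges of G2, and |E(G1)| = |E(G2)| = 8, so φ is a bijection on edges as well as vertices. Hence G1 ≅ G2.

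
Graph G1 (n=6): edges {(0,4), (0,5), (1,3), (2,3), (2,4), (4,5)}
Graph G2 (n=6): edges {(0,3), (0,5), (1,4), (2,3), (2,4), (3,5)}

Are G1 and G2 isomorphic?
Yes, isomorphic

The graphs are isomorphic.
One valid mapping φ: V(G1) → V(G2): 0→0, 1→1, 2→2, 3→4, 4→3, 5→5

Verify φ preserves adjacency — for each edge of G1, its image is an edge of G2:
  (0,4) → (φ(0),φ(4)) = (0,3) ∈ E(G2) ✓
  (0,5) → (φ(0),φ(5)) = (0,5) ∈ E(G2) ✓
  (1,3) → (φ(1),φ(3)) = (1,4) ∈ E(G2) ✓
  (2,3) → (φ(2),φ(3)) = (2,4) ∈ E(G2) ✓
  (2,4) → (φ(2),φ(4)) = (2,3) ∈ E(G2) ✓
  (4,5) → (φ(4),φ(5)) = (3,5) ∈ E(G2) ✓
All 6 edges of G1 map to edges of G2, and |E(G1)| = |E(G2)| = 6, so φ is a bijection on edges as well as vertices. Hence G1 ≅ G2.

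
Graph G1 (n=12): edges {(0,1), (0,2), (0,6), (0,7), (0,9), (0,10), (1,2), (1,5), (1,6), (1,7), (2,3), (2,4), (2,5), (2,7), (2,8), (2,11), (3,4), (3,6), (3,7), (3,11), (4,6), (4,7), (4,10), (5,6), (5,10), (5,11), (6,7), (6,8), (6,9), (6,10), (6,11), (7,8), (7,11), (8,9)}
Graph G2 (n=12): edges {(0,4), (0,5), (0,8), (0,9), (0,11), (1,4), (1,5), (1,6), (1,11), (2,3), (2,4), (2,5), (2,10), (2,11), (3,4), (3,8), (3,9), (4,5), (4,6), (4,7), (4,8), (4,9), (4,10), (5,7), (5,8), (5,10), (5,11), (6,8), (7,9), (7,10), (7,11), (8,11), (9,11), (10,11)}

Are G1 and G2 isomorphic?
Yes, isomorphic

The graphs are isomorphic.
One valid mapping φ: V(G1) → V(G2): 0→8, 1→0, 2→11, 3→10, 4→2, 5→9, 6→4, 7→5, 8→1, 9→6, 10→3, 11→7

Verify φ preserves adjacency — for each edge of G1, its image is an edge of G2:
  (0,1) → (φ(0),φ(1)) = (0,8) ∈ E(G2) ✓
  (0,2) → (φ(0),φ(2)) = (8,11) ∈ E(G2) ✓
  (0,6) → (φ(0),φ(6)) = (4,8) ∈ E(G2) ✓
  (0,7) → (φ(0),φ(7)) = (5,8) ∈ E(G2) ✓
  (0,9) → (φ(0),φ(9)) = (6,8) ∈ E(G2) ✓
  (0,10) → (φ(0),φ(10)) = (3,8) ∈ E(G2) ✓
  (1,2) → (φ(1),φ(2)) = (0,11) ∈ E(G2) ✓
  (1,5) → (φ(1),φ(5)) = (0,9) ∈ E(G2) ✓
  (1,6) → (φ(1),φ(6)) = (0,4) ∈ E(G2) ✓
  (1,7) → (φ(1),φ(7)) = (0,5) ∈ E(G2) ✓
  (2,3) → (φ(2),φ(3)) = (10,11) ∈ E(G2) ✓
  (2,4) → (φ(2),φ(4)) = (2,11) ∈ E(G2) ✓
  (2,5) → (φ(2),φ(5)) = (9,11) ∈ E(G2) ✓
  (2,7) → (φ(2),φ(7)) = (5,11) ∈ E(G2) ✓
  (2,8) → (φ(2),φ(8)) = (1,11) ∈ E(G2) ✓
  (2,11) → (φ(2),φ(11)) = (7,11) ∈ E(G2) ✓
  (3,4) → (φ(3),φ(4)) = (2,10) ∈ E(G2) ✓
  (3,6) → (φ(3),φ(6)) = (4,10) ∈ E(G2) ✓
  (3,7) → (φ(3),φ(7)) = (5,10) ∈ E(G2) ✓
  (3,11) → (φ(3),φ(11)) = (7,10) ∈ E(G2) ✓
  (4,6) → (φ(4),φ(6)) = (2,4) ∈ E(G2) ✓
  (4,7) → (φ(4),φ(7)) = (2,5) ∈ E(G2) ✓
  (4,10) → (φ(4),φ(10)) = (2,3) ∈ E(G2) ✓
  (5,6) → (φ(5),φ(6)) = (4,9) ∈ E(G2) ✓
  (5,10) → (φ(5),φ(10)) = (3,9) ∈ E(G2) ✓
  (5,11) → (φ(5),φ(11)) = (7,9) ∈ E(G2) ✓
  (6,7) → (φ(6),φ(7)) = (4,5) ∈ E(G2) ✓
  (6,8) → (φ(6),φ(8)) = (1,4) ∈ E(G2) ✓
  (6,9) → (φ(6),φ(9)) = (4,6) ∈ E(G2) ✓
  (6,10) → (φ(6),φ(10)) = (3,4) ∈ E(G2) ✓
  (6,11) → (φ(6),φ(11)) = (4,7) ∈ E(G2) ✓
  (7,8) → (φ(7),φ(8)) = (1,5) ∈ E(G2) ✓
  (7,11) → (φ(7),φ(11)) = (5,7) ∈ E(G2) ✓
  (8,9) → (φ(8),φ(9)) = (1,6) ∈ E(G2) ✓
All 34 edges of G1 map to edges of G2, and |E(G1)| = |E(G2)| = 34, so φ is a bijection on edges as well as vertices. Hence G1 ≅ G2.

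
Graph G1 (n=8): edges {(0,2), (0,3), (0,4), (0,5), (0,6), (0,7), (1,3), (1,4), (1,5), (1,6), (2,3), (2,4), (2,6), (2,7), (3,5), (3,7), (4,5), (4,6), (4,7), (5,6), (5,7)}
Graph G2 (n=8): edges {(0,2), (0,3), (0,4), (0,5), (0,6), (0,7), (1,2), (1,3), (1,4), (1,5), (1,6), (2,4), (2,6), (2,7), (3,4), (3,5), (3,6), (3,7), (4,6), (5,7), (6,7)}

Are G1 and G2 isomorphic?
Yes, isomorphic

The graphs are isomorphic.
One valid mapping φ: V(G1) → V(G2): 0→6, 1→5, 2→2, 3→1, 4→0, 5→3, 6→7, 7→4

Verify φ preserves adjacency — for each edge of G1, its image is an edge of G2:
  (0,2) → (φ(0),φ(2)) = (2,6) ∈ E(G2) ✓
  (0,3) → (φ(0),φ(3)) = (1,6) ∈ E(G2) ✓
  (0,4) → (φ(0),φ(4)) = (0,6) ∈ E(G2) ✓
  (0,5) → (φ(0),φ(5)) = (3,6) ∈ E(G2) ✓
  (0,6) → (φ(0),φ(6)) = (6,7) ∈ E(G2) ✓
  (0,7) → (φ(0),φ(7)) = (4,6) ∈ E(G2) ✓
  (1,3) → (φ(1),φ(3)) = (1,5) ∈ E(G2) ✓
  (1,4) → (φ(1),φ(4)) = (0,5) ∈ E(G2) ✓
  (1,5) → (φ(1),φ(5)) = (3,5) ∈ E(G2) ✓
  (1,6) → (φ(1),φ(6)) = (5,7) ∈ E(G2) ✓
  (2,3) → (φ(2),φ(3)) = (1,2) ∈ E(G2) ✓
  (2,4) → (φ(2),φ(4)) = (0,2) ∈ E(G2) ✓
  (2,6) → (φ(2),φ(6)) = (2,7) ∈ E(G2) ✓
  (2,7) → (φ(2),φ(7)) = (2,4) ∈ E(G2) ✓
  (3,5) → (φ(3),φ(5)) = (1,3) ∈ E(G2) ✓
  (3,7) → (φ(3),φ(7)) = (1,4) ∈ E(G2) ✓
  (4,5) → (φ(4),φ(5)) = (0,3) ∈ E(G2) ✓
  (4,6) → (φ(4),φ(6)) = (0,7) ∈ E(G2) ✓
  (4,7) → (φ(4),φ(7)) = (0,4) ∈ E(G2) ✓
  (5,6) → (φ(5),φ(6)) = (3,7) ∈ E(G2) ✓
  (5,7) → (φ(5),φ(7)) = (3,4) ∈ E(G2) ✓
All 21 edges of G1 map to edges of G2, and |E(G1)| = |E(G2)| = 21, so φ is a bijection on edges as well as vertices. Hence G1 ≅ G2.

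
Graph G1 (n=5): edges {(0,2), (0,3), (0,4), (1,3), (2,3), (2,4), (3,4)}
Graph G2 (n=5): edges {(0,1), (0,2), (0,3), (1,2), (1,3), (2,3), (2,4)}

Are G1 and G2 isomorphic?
Yes, isomorphic

The graphs are isomorphic.
One valid mapping φ: V(G1) → V(G2): 0→0, 1→4, 2→1, 3→2, 4→3

Verify φ preserves adjacency — for each edge of G1, its image is an edge of G2:
  (0,2) → (φ(0),φ(2)) = (0,1) ∈ E(G2) ✓
  (0,3) → (φ(0),φ(3)) = (0,2) ∈ E(G2) ✓
  (0,4) → (φ(0),φ(4)) = (0,3) ∈ E(G2) ✓
  (1,3) → (φ(1),φ(3)) = (2,4) ∈ E(G2) ✓
  (2,3) → (φ(2),φ(3)) = (1,2) ∈ E(G2) ✓
  (2,4) → (φ(2),φ(4)) = (1,3) ∈ E(G2) ✓
  (3,4) → (φ(3),φ(4)) = (2,3) ∈ E(G2) ✓
All 7 edges of G1 map to edges of G2, and |E(G1)| = |E(G2)| = 7, so φ is a bijection on edges as well as vertices. Hence G1 ≅ G2.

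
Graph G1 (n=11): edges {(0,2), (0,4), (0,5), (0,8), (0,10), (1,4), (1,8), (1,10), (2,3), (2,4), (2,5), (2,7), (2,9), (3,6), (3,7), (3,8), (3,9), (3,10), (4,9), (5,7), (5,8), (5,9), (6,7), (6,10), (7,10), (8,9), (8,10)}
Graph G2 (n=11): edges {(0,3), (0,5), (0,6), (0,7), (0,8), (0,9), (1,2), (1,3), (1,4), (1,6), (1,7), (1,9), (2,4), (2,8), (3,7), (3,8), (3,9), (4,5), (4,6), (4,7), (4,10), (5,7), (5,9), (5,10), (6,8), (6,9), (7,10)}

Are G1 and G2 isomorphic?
Yes, isomorphic

The graphs are isomorphic.
One valid mapping φ: V(G1) → V(G2): 0→6, 1→2, 2→0, 3→7, 4→8, 5→9, 6→10, 7→5, 8→1, 9→3, 10→4

Verify φ preserves adjacency — for each edge of G1, its image is an edge of G2:
  (0,2) → (φ(0),φ(2)) = (0,6) ∈ E(G2) ✓
  (0,4) → (φ(0),φ(4)) = (6,8) ∈ E(G2) ✓
  (0,5) → (φ(0),φ(5)) = (6,9) ∈ E(G2) ✓
  (0,8) → (φ(0),φ(8)) = (1,6) ∈ E(G2) ✓
  (0,10) → (φ(0),φ(10)) = (4,6) ∈ E(G2) ✓
  (1,4) → (φ(1),φ(4)) = (2,8) ∈ E(G2) ✓
  (1,8) → (φ(1),φ(8)) = (1,2) ∈ E(G2) ✓
  (1,10) → (φ(1),φ(10)) = (2,4) ∈ E(G2) ✓
  (2,3) → (φ(2),φ(3)) = (0,7) ∈ E(G2) ✓
  (2,4) → (φ(2),φ(4)) = (0,8) ∈ E(G2) ✓
  (2,5) → (φ(2),φ(5)) = (0,9) ∈ E(G2) ✓
  (2,7) → (φ(2),φ(7)) = (0,5) ∈ E(G2) ✓
  (2,9) → (φ(2),φ(9)) = (0,3) ∈ E(G2) ✓
  (3,6) → (φ(3),φ(6)) = (7,10) ∈ E(G2) ✓
  (3,7) → (φ(3),φ(7)) = (5,7) ∈ E(G2) ✓
  (3,8) → (φ(3),φ(8)) = (1,7) ∈ E(G2) ✓
  (3,9) → (φ(3),φ(9)) = (3,7) ∈ E(G2) ✓
  (3,10) → (φ(3),φ(10)) = (4,7) ∈ E(G2) ✓
  (4,9) → (φ(4),φ(9)) = (3,8) ∈ E(G2) ✓
  (5,7) → (φ(5),φ(7)) = (5,9) ∈ E(G2) ✓
  (5,8) → (φ(5),φ(8)) = (1,9) ∈ E(G2) ✓
  (5,9) → (φ(5),φ(9)) = (3,9) ∈ E(G2) ✓
  (6,7) → (φ(6),φ(7)) = (5,10) ∈ E(G2) ✓
  (6,10) → (φ(6),φ(10)) = (4,10) ∈ E(G2) ✓
  (7,10) → (φ(7),φ(10)) = (4,5) ∈ E(G2) ✓
  (8,9) → (φ(8),φ(9)) = (1,3) ∈ E(G2) ✓
  (8,10) → (φ(8),φ(10)) = (1,4) ∈ E(G2) ✓
All 27 edges of G1 map to edges of G2, and |E(G1)| = |E(G2)| = 27, so φ is a bijection on edges as well as vertices. Hence G1 ≅ G2.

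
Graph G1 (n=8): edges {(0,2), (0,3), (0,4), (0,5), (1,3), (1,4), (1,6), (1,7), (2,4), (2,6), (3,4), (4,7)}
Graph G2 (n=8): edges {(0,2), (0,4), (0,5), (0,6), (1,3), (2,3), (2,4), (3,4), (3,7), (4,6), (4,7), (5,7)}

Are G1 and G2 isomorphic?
Yes, isomorphic

The graphs are isomorphic.
One valid mapping φ: V(G1) → V(G2): 0→3, 1→0, 2→7, 3→2, 4→4, 5→1, 6→5, 7→6

Verify φ preserves adjacency — for each edge of G1, its image is an edge of G2:
  (0,2) → (φ(0),φ(2)) = (3,7) ∈ E(G2) ✓
  (0,3) → (φ(0),φ(3)) = (2,3) ∈ E(G2) ✓
  (0,4) → (φ(0),φ(4)) = (3,4) ∈ E(G2) ✓
  (0,5) → (φ(0),φ(5)) = (1,3) ∈ E(G2) ✓
  (1,3) → (φ(1),φ(3)) = (0,2) ∈ E(G2) ✓
  (1,4) → (φ(1),φ(4)) = (0,4) ∈ E(G2) ✓
  (1,6) → (φ(1),φ(6)) = (0,5) ∈ E(G2) ✓
  (1,7) → (φ(1),φ(7)) = (0,6) ∈ E(G2) ✓
  (2,4) → (φ(2),φ(4)) = (4,7) ∈ E(G2) ✓
  (2,6) → (φ(2),φ(6)) = (5,7) ∈ E(G2) ✓
  (3,4) → (φ(3),φ(4)) = (2,4) ∈ E(G2) ✓
  (4,7) → (φ(4),φ(7)) = (4,6) ∈ E(G2) ✓
All 12 edges of G1 map to edges of G2, and |E(G1)| = |E(G2)| = 12, so φ is a bijection on edges as well as vertices. Hence G1 ≅ G2.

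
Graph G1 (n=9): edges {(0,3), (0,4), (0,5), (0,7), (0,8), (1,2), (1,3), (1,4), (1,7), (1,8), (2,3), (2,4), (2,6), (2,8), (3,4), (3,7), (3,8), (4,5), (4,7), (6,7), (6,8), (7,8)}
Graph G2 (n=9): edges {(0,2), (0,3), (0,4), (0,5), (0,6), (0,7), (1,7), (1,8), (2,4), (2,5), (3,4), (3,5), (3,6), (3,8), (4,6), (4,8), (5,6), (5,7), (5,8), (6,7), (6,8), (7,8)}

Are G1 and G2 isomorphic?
Yes, isomorphic

The graphs are isomorphic.
One valid mapping φ: V(G1) → V(G2): 0→7, 1→3, 2→4, 3→6, 4→8, 5→1, 6→2, 7→5, 8→0

Verify φ preserves adjacency — for each edge of G1, its image is an edge of G2:
  (0,3) → (φ(0),φ(3)) = (6,7) ∈ E(G2) ✓
  (0,4) → (φ(0),φ(4)) = (7,8) ∈ E(G2) ✓
  (0,5) → (φ(0),φ(5)) = (1,7) ∈ E(G2) ✓
  (0,7) → (φ(0),φ(7)) = (5,7) ∈ E(G2) ✓
  (0,8) → (φ(0),φ(8)) = (0,7) ∈ E(G2) ✓
  (1,2) → (φ(1),φ(2)) = (3,4) ∈ E(G2) ✓
  (1,3) → (φ(1),φ(3)) = (3,6) ∈ E(G2) ✓
  (1,4) → (φ(1),φ(4)) = (3,8) ∈ E(G2) ✓
  (1,7) → (φ(1),φ(7)) = (3,5) ∈ E(G2) ✓
  (1,8) → (φ(1),φ(8)) = (0,3) ∈ E(G2) ✓
  (2,3) → (φ(2),φ(3)) = (4,6) ∈ E(G2) ✓
  (2,4) → (φ(2),φ(4)) = (4,8) ∈ E(G2) ✓
  (2,6) → (φ(2),φ(6)) = (2,4) ∈ E(G2) ✓
  (2,8) → (φ(2),φ(8)) = (0,4) ∈ E(G2) ✓
  (3,4) → (φ(3),φ(4)) = (6,8) ∈ E(G2) ✓
  (3,7) → (φ(3),φ(7)) = (5,6) ∈ E(G2) ✓
  (3,8) → (φ(3),φ(8)) = (0,6) ∈ E(G2) ✓
  (4,5) → (φ(4),φ(5)) = (1,8) ∈ E(G2) ✓
  (4,7) → (φ(4),φ(7)) = (5,8) ∈ E(G2) ✓
  (6,7) → (φ(6),φ(7)) = (2,5) ∈ E(G2) ✓
  (6,8) → (φ(6),φ(8)) = (0,2) ∈ E(G2) ✓
  (7,8) → (φ(7),φ(8)) = (0,5) ∈ E(G2) ✓
All 22 edges of G1 map to edges of G2, and |E(G1)| = |E(G2)| = 22, so φ is a bijection on edges as well as vertices. Hence G1 ≅ G2.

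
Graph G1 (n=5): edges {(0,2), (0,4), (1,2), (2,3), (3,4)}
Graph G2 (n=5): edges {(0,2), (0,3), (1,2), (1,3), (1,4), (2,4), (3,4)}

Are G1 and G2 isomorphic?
No, not isomorphic

The graphs are NOT isomorphic.

Counting triangles (3-cliques): G1 has 0, G2 has 2.
Triangle count is an isomorphism invariant, so differing triangle counts rule out isomorphism.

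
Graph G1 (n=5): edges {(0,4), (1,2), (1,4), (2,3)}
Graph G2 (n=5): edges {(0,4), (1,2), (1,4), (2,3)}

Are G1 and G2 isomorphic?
Yes, isomorphic

The graphs are isomorphic.
One valid mapping φ: V(G1) → V(G2): 0→3, 1→1, 2→4, 3→0, 4→2

Verify φ preserves adjacency — for each edge of G1, its image is an edge of G2:
  (0,4) → (φ(0),φ(4)) = (2,3) ∈ E(G2) ✓
  (1,2) → (φ(1),φ(2)) = (1,4) ∈ E(G2) ✓
  (1,4) → (φ(1),φ(4)) = (1,2) ∈ E(G2) ✓
  (2,3) → (φ(2),φ(3)) = (0,4) ∈ E(G2) ✓
All 4 edges of G1 map to edges of G2, and |E(G1)| = |E(G2)| = 4, so φ is a bijection on edges as well as vertices. Hence G1 ≅ G2.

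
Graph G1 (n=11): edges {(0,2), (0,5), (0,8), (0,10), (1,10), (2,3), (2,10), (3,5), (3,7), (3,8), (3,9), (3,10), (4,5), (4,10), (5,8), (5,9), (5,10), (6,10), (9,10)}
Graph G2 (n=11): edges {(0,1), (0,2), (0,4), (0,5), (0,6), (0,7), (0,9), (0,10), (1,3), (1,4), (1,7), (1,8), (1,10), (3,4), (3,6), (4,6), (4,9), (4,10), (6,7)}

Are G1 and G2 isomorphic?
Yes, isomorphic

The graphs are isomorphic.
One valid mapping φ: V(G1) → V(G2): 0→6, 1→2, 2→7, 3→1, 4→9, 5→4, 6→5, 7→8, 8→3, 9→10, 10→0

Verify φ preserves adjacency — for each edge of G1, its image is an edge of G2:
  (0,2) → (φ(0),φ(2)) = (6,7) ∈ E(G2) ✓
  (0,5) → (φ(0),φ(5)) = (4,6) ∈ E(G2) ✓
  (0,8) → (φ(0),φ(8)) = (3,6) ∈ E(G2) ✓
  (0,10) → (φ(0),φ(10)) = (0,6) ∈ E(G2) ✓
  (1,10) → (φ(1),φ(10)) = (0,2) ∈ E(G2) ✓
  (2,3) → (φ(2),φ(3)) = (1,7) ∈ E(G2) ✓
  (2,10) → (φ(2),φ(10)) = (0,7) ∈ E(G2) ✓
  (3,5) → (φ(3),φ(5)) = (1,4) ∈ E(G2) ✓
  (3,7) → (φ(3),φ(7)) = (1,8) ∈ E(G2) ✓
  (3,8) → (φ(3),φ(8)) = (1,3) ∈ E(G2) ✓
  (3,9) → (φ(3),φ(9)) = (1,10) ∈ E(G2) ✓
  (3,10) → (φ(3),φ(10)) = (0,1) ∈ E(G2) ✓
  (4,5) → (φ(4),φ(5)) = (4,9) ∈ E(G2) ✓
  (4,10) → (φ(4),φ(10)) = (0,9) ∈ E(G2) ✓
  (5,8) → (φ(5),φ(8)) = (3,4) ∈ E(G2) ✓
  (5,9) → (φ(5),φ(9)) = (4,10) ∈ E(G2) ✓
  (5,10) → (φ(5),φ(10)) = (0,4) ∈ E(G2) ✓
  (6,10) → (φ(6),φ(10)) = (0,5) ∈ E(G2) ✓
  (9,10) → (φ(9),φ(10)) = (0,10) ∈ E(G2) ✓
All 19 edges of G1 map to edges of G2, and |E(G1)| = |E(G2)| = 19, so φ is a bijection on edges as well as vertices. Hence G1 ≅ G2.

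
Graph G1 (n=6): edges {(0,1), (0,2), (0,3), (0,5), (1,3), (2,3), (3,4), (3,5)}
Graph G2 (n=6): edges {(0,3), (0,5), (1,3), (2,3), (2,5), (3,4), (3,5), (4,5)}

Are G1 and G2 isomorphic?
Yes, isomorphic

The graphs are isomorphic.
One valid mapping φ: V(G1) → V(G2): 0→5, 1→2, 2→0, 3→3, 4→1, 5→4

Verify φ preserves adjacency — for each edge of G1, its image is an edge of G2:
  (0,1) → (φ(0),φ(1)) = (2,5) ∈ E(G2) ✓
  (0,2) → (φ(0),φ(2)) = (0,5) ∈ E(G2) ✓
  (0,3) → (φ(0),φ(3)) = (3,5) ∈ E(G2) ✓
  (0,5) → (φ(0),φ(5)) = (4,5) ∈ E(G2) ✓
  (1,3) → (φ(1),φ(3)) = (2,3) ∈ E(G2) ✓
  (2,3) → (φ(2),φ(3)) = (0,3) ∈ E(G2) ✓
  (3,4) → (φ(3),φ(4)) = (1,3) ∈ E(G2) ✓
  (3,5) → (φ(3),φ(5)) = (3,4) ∈ E(G2) ✓
All 8 edges of G1 map to edges of G2, and |E(G1)| = |E(G2)| = 8, so φ is a bijection on edges as well as vertices. Hence G1 ≅ G2.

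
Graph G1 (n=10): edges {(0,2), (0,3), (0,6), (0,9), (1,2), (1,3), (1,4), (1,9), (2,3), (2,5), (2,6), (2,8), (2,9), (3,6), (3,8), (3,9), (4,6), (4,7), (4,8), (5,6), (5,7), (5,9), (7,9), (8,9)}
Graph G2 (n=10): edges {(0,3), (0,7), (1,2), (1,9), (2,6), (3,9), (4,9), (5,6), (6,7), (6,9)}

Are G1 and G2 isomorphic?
No, not isomorphic

The graphs are NOT isomorphic.

Connected components of G1: 1 component(s) with vertex sets [[0, 1, 2, 3, 4, 5, 6, 7, 8, 9]], sizes [10].
Connected components of G2: 2 component(s) with vertex sets [[8], [0, 1, 2, 3, 4, 5, 6, 7, 9]], sizes [1, 9].
The number of connected components (and the multiset of component sizes) is an isomorphism invariant — an isomorphism maps each component of G1 bijectively onto a component of G2. Since G1 has 1 component(s) and G2 has 2, they cannot be isomorphic.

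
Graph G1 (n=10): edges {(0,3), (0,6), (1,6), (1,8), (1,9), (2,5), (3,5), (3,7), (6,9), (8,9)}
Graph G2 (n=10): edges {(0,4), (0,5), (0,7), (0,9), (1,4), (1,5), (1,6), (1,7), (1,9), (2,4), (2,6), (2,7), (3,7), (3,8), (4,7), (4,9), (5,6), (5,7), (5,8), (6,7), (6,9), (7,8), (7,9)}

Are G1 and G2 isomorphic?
No, not isomorphic

The graphs are NOT isomorphic.

Counting triangles (3-cliques): G1 has 2, G2 has 18.
Triangle count is an isomorphism invariant, so differing triangle counts rule out isomorphism.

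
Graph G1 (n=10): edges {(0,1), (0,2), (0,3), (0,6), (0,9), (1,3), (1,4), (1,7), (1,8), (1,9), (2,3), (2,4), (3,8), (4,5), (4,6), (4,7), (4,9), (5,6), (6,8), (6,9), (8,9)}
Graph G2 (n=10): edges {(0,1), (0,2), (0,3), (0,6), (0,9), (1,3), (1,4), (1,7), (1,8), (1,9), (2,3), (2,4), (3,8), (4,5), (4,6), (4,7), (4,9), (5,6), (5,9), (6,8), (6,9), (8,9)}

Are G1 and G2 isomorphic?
No, not isomorphic

The graphs are NOT isomorphic.

Counting edges: G1 has 21 edge(s); G2 has 22 edge(s).
Edge count is an isomorphism invariant (a bijection on vertices induces a bijection on edges), so differing edge counts rule out isomorphism.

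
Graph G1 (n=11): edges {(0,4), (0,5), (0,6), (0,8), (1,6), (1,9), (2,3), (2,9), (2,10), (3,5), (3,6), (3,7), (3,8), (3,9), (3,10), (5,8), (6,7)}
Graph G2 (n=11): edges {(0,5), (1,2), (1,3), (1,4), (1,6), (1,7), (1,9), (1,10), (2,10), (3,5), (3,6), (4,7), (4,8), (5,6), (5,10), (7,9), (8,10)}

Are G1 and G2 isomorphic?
Yes, isomorphic

The graphs are isomorphic.
One valid mapping φ: V(G1) → V(G2): 0→5, 1→8, 2→7, 3→1, 4→0, 5→6, 6→10, 7→2, 8→3, 9→4, 10→9

Verify φ preserves adjacency — for each edge of G1, its image is an edge of G2:
  (0,4) → (φ(0),φ(4)) = (0,5) ∈ E(G2) ✓
  (0,5) → (φ(0),φ(5)) = (5,6) ∈ E(G2) ✓
  (0,6) → (φ(0),φ(6)) = (5,10) ∈ E(G2) ✓
  (0,8) → (φ(0),φ(8)) = (3,5) ∈ E(G2) ✓
  (1,6) → (φ(1),φ(6)) = (8,10) ∈ E(G2) ✓
  (1,9) → (φ(1),φ(9)) = (4,8) ∈ E(G2) ✓
  (2,3) → (φ(2),φ(3)) = (1,7) ∈ E(G2) ✓
  (2,9) → (φ(2),φ(9)) = (4,7) ∈ E(G2) ✓
  (2,10) → (φ(2),φ(10)) = (7,9) ∈ E(G2) ✓
  (3,5) → (φ(3),φ(5)) = (1,6) ∈ E(G2) ✓
  (3,6) → (φ(3),φ(6)) = (1,10) ∈ E(G2) ✓
  (3,7) → (φ(3),φ(7)) = (1,2) ∈ E(G2) ✓
  (3,8) → (φ(3),φ(8)) = (1,3) ∈ E(G2) ✓
  (3,9) → (φ(3),φ(9)) = (1,4) ∈ E(G2) ✓
  (3,10) → (φ(3),φ(10)) = (1,9) ∈ E(G2) ✓
  (5,8) → (φ(5),φ(8)) = (3,6) ∈ E(G2) ✓
  (6,7) → (φ(6),φ(7)) = (2,10) ∈ E(G2) ✓
All 17 edges of G1 map to edges of G2, and |E(G1)| = |E(G2)| = 17, so φ is a bijection on edges as well as vertices. Hence G1 ≅ G2.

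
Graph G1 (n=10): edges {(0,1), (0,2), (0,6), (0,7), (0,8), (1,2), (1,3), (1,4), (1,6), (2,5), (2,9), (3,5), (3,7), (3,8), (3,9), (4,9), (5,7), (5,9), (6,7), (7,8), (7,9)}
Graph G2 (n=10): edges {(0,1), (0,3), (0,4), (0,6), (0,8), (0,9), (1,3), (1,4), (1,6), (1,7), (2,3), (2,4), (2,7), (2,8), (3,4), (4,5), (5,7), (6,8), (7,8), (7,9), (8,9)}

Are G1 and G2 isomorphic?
Yes, isomorphic

The graphs are isomorphic.
One valid mapping φ: V(G1) → V(G2): 0→8, 1→7, 2→2, 3→1, 4→5, 5→3, 6→9, 7→0, 8→6, 9→4

Verify φ preserves adjacency — for each edge of G1, its image is an edge of G2:
  (0,1) → (φ(0),φ(1)) = (7,8) ∈ E(G2) ✓
  (0,2) → (φ(0),φ(2)) = (2,8) ∈ E(G2) ✓
  (0,6) → (φ(0),φ(6)) = (8,9) ∈ E(G2) ✓
  (0,7) → (φ(0),φ(7)) = (0,8) ∈ E(G2) ✓
  (0,8) → (φ(0),φ(8)) = (6,8) ∈ E(G2) ✓
  (1,2) → (φ(1),φ(2)) = (2,7) ∈ E(G2) ✓
  (1,3) → (φ(1),φ(3)) = (1,7) ∈ E(G2) ✓
  (1,4) → (φ(1),φ(4)) = (5,7) ∈ E(G2) ✓
  (1,6) → (φ(1),φ(6)) = (7,9) ∈ E(G2) ✓
  (2,5) → (φ(2),φ(5)) = (2,3) ∈ E(G2) ✓
  (2,9) → (φ(2),φ(9)) = (2,4) ∈ E(G2) ✓
  (3,5) → (φ(3),φ(5)) = (1,3) ∈ E(G2) ✓
  (3,7) → (φ(3),φ(7)) = (0,1) ∈ E(G2) ✓
  (3,8) → (φ(3),φ(8)) = (1,6) ∈ E(G2) ✓
  (3,9) → (φ(3),φ(9)) = (1,4) ∈ E(G2) ✓
  (4,9) → (φ(4),φ(9)) = (4,5) ∈ E(G2) ✓
  (5,7) → (φ(5),φ(7)) = (0,3) ∈ E(G2) ✓
  (5,9) → (φ(5),φ(9)) = (3,4) ∈ E(G2) ✓
  (6,7) → (φ(6),φ(7)) = (0,9) ∈ E(G2) ✓
  (7,8) → (φ(7),φ(8)) = (0,6) ∈ E(G2) ✓
  (7,9) → (φ(7),φ(9)) = (0,4) ∈ E(G2) ✓
All 21 edges of G1 map to edges of G2, and |E(G1)| = |E(G2)| = 21, so φ is a bijection on edges as well as vertices. Hence G1 ≅ G2.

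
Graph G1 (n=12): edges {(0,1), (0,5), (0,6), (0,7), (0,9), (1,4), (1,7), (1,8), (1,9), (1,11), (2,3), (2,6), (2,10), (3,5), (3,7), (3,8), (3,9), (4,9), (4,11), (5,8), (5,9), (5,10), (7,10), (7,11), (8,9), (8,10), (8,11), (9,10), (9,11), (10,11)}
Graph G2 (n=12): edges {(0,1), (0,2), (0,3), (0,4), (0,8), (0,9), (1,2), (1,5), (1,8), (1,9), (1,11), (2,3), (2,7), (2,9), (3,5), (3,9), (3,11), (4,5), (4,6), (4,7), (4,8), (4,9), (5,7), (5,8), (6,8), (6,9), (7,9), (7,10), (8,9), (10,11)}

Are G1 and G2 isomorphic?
Yes, isomorphic

The graphs are isomorphic.
One valid mapping φ: V(G1) → V(G2): 0→7, 1→4, 2→11, 3→3, 4→6, 5→2, 6→10, 7→5, 8→0, 9→9, 10→1, 11→8

Verify φ preserves adjacency — for each edge of G1, its image is an edge of G2:
  (0,1) → (φ(0),φ(1)) = (4,7) ∈ E(G2) ✓
  (0,5) → (φ(0),φ(5)) = (2,7) ∈ E(G2) ✓
  (0,6) → (φ(0),φ(6)) = (7,10) ∈ E(G2) ✓
  (0,7) → (φ(0),φ(7)) = (5,7) ∈ E(G2) ✓
  (0,9) → (φ(0),φ(9)) = (7,9) ∈ E(G2) ✓
  (1,4) → (φ(1),φ(4)) = (4,6) ∈ E(G2) ✓
  (1,7) → (φ(1),φ(7)) = (4,5) ∈ E(G2) ✓
  (1,8) → (φ(1),φ(8)) = (0,4) ∈ E(G2) ✓
  (1,9) → (φ(1),φ(9)) = (4,9) ∈ E(G2) ✓
  (1,11) → (φ(1),φ(11)) = (4,8) ∈ E(G2) ✓
  (2,3) → (φ(2),φ(3)) = (3,11) ∈ E(G2) ✓
  (2,6) → (φ(2),φ(6)) = (10,11) ∈ E(G2) ✓
  (2,10) → (φ(2),φ(10)) = (1,11) ∈ E(G2) ✓
  (3,5) → (φ(3),φ(5)) = (2,3) ∈ E(G2) ✓
  (3,7) → (φ(3),φ(7)) = (3,5) ∈ E(G2) ✓
  (3,8) → (φ(3),φ(8)) = (0,3) ∈ E(G2) ✓
  (3,9) → (φ(3),φ(9)) = (3,9) ∈ E(G2) ✓
  (4,9) → (φ(4),φ(9)) = (6,9) ∈ E(G2) ✓
  (4,11) → (φ(4),φ(11)) = (6,8) ∈ E(G2) ✓
  (5,8) → (φ(5),φ(8)) = (0,2) ∈ E(G2) ✓
  (5,9) → (φ(5),φ(9)) = (2,9) ∈ E(G2) ✓
  (5,10) → (φ(5),φ(10)) = (1,2) ∈ E(G2) ✓
  (7,10) → (φ(7),φ(10)) = (1,5) ∈ E(G2) ✓
  (7,11) → (φ(7),φ(11)) = (5,8) ∈ E(G2) ✓
  (8,9) → (φ(8),φ(9)) = (0,9) ∈ E(G2) ✓
  (8,10) → (φ(8),φ(10)) = (0,1) ∈ E(G2) ✓
  (8,11) → (φ(8),φ(11)) = (0,8) ∈ E(G2) ✓
  (9,10) → (φ(9),φ(10)) = (1,9) ∈ E(G2) ✓
  (9,11) → (φ(9),φ(11)) = (8,9) ∈ E(G2) ✓
  (10,11) → (φ(10),φ(11)) = (1,8) ∈ E(G2) ✓
All 30 edges of G1 map to edges of G2, and |E(G1)| = |E(G2)| = 30, so φ is a bijection on edges as well as vertices. Hence G1 ≅ G2.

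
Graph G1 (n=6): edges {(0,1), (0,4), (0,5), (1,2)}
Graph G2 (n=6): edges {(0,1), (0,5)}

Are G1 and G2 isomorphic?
No, not isomorphic

The graphs are NOT isomorphic.

Counting edges: G1 has 4 edge(s); G2 has 2 edge(s).
Edge count is an isomorphism invariant (a bijection on vertices induces a bijection on edges), so differing edge counts rule out isomorphism.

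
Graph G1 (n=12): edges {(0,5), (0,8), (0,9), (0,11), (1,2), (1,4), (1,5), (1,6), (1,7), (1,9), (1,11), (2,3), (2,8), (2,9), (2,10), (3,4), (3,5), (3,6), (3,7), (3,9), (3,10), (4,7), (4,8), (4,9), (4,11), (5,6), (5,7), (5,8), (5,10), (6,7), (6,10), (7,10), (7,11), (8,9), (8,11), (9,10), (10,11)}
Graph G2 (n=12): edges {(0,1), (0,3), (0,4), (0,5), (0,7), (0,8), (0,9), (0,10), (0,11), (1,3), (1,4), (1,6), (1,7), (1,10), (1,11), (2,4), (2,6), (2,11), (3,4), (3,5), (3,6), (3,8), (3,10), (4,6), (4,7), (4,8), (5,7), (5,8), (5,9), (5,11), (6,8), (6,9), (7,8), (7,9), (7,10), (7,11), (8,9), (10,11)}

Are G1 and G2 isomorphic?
No, not isomorphic

The graphs are NOT isomorphic.

Degrees in G1: deg(0)=4, deg(1)=7, deg(2)=5, deg(3)=7, deg(4)=6, deg(5)=7, deg(6)=5, deg(7)=7, deg(8)=6, deg(9)=7, deg(10)=7, deg(11)=6.
Sorted degree sequence of G1: [7, 7, 7, 7, 7, 7, 6, 6, 6, 5, 5, 4].
Degrees in G2: deg(0)=9, deg(1)=7, deg(2)=3, deg(3)=7, deg(4)=7, deg(5)=6, deg(6)=6, deg(7)=8, deg(8)=7, deg(9)=5, deg(10)=5, deg(11)=6.
Sorted degree sequence of G2: [9, 8, 7, 7, 7, 7, 6, 6, 6, 5, 5, 3].
The (sorted) degree sequence is an isomorphism invariant, so since G1 and G2 have different degree sequences they cannot be isomorphic.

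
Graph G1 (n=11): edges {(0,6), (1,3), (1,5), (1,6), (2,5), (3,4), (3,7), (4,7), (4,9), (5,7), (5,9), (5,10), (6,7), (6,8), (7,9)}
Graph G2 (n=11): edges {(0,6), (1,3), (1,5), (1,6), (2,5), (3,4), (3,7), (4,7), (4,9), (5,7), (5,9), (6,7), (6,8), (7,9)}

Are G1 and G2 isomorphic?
No, not isomorphic

The graphs are NOT isomorphic.

Counting edges: G1 has 15 edge(s); G2 has 14 edge(s).
Edge count is an isomorphism invariant (a bijection on vertices induces a bijection on edges), so differing edge counts rule out isomorphism.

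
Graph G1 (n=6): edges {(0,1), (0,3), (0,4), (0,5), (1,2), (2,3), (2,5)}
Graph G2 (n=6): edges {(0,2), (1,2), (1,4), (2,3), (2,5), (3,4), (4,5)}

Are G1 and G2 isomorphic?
Yes, isomorphic

The graphs are isomorphic.
One valid mapping φ: V(G1) → V(G2): 0→2, 1→3, 2→4, 3→5, 4→0, 5→1

Verify φ preserves adjacency — for each edge of G1, its image is an edge of G2:
  (0,1) → (φ(0),φ(1)) = (2,3) ∈ E(G2) ✓
  (0,3) → (φ(0),φ(3)) = (2,5) ∈ E(G2) ✓
  (0,4) → (φ(0),φ(4)) = (0,2) ∈ E(G2) ✓
  (0,5) → (φ(0),φ(5)) = (1,2) ∈ E(G2) ✓
  (1,2) → (φ(1),φ(2)) = (3,4) ∈ E(G2) ✓
  (2,3) → (φ(2),φ(3)) = (4,5) ∈ E(G2) ✓
  (2,5) → (φ(2),φ(5)) = (1,4) ∈ E(G2) ✓
All 7 edges of G1 map to edges of G2, and |E(G1)| = |E(G2)| = 7, so φ is a bijection on edges as well as vertices. Hence G1 ≅ G2.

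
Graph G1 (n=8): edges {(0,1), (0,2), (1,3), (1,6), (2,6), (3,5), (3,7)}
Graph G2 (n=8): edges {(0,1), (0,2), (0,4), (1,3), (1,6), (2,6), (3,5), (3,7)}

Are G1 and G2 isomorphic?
No, not isomorphic

The graphs are NOT isomorphic.

Counting edges: G1 has 7 edge(s); G2 has 8 edge(s).
Edge count is an isomorphism invariant (a bijection on vertices induces a bijection on edges), so differing edge counts rule out isomorphism.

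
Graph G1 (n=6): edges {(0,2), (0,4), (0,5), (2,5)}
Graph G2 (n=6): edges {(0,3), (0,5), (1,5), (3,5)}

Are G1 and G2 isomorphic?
Yes, isomorphic

The graphs are isomorphic.
One valid mapping φ: V(G1) → V(G2): 0→5, 1→4, 2→3, 3→2, 4→1, 5→0

Verify φ preserves adjacency — for each edge of G1, its image is an edge of G2:
  (0,2) → (φ(0),φ(2)) = (3,5) ∈ E(G2) ✓
  (0,4) → (φ(0),φ(4)) = (1,5) ∈ E(G2) ✓
  (0,5) → (φ(0),φ(5)) = (0,5) ∈ E(G2) ✓
  (2,5) → (φ(2),φ(5)) = (0,3) ∈ E(G2) ✓
All 4 edges of G1 map to edges of G2, and |E(G1)| = |E(G2)| = 4, so φ is a bijection on edges as well as vertices. Hence G1 ≅ G2.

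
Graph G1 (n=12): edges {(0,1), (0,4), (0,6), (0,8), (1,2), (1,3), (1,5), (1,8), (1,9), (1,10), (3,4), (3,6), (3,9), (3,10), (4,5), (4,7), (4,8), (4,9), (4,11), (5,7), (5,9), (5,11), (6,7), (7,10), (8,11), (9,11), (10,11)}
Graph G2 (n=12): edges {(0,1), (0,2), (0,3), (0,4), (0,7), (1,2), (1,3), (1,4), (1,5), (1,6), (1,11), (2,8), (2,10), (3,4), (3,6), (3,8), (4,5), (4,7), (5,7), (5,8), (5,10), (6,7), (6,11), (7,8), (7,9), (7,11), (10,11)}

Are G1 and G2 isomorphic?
Yes, isomorphic

The graphs are isomorphic.
One valid mapping φ: V(G1) → V(G2): 0→11, 1→7, 2→9, 3→5, 4→1, 5→0, 6→10, 7→2, 8→6, 9→4, 10→8, 11→3

Verify φ preserves adjacency — for each edge of G1, its image is an edge of G2:
  (0,1) → (φ(0),φ(1)) = (7,11) ∈ E(G2) ✓
  (0,4) → (φ(0),φ(4)) = (1,11) ∈ E(G2) ✓
  (0,6) → (φ(0),φ(6)) = (10,11) ∈ E(G2) ✓
  (0,8) → (φ(0),φ(8)) = (6,11) ∈ E(G2) ✓
  (1,2) → (φ(1),φ(2)) = (7,9) ∈ E(G2) ✓
  (1,3) → (φ(1),φ(3)) = (5,7) ∈ E(G2) ✓
  (1,5) → (φ(1),φ(5)) = (0,7) ∈ E(G2) ✓
  (1,8) → (φ(1),φ(8)) = (6,7) ∈ E(G2) ✓
  (1,9) → (φ(1),φ(9)) = (4,7) ∈ E(G2) ✓
  (1,10) → (φ(1),φ(10)) = (7,8) ∈ E(G2) ✓
  (3,4) → (φ(3),φ(4)) = (1,5) ∈ E(G2) ✓
  (3,6) → (φ(3),φ(6)) = (5,10) ∈ E(G2) ✓
  (3,9) → (φ(3),φ(9)) = (4,5) ∈ E(G2) ✓
  (3,10) → (φ(3),φ(10)) = (5,8) ∈ E(G2) ✓
  (4,5) → (φ(4),φ(5)) = (0,1) ∈ E(G2) ✓
  (4,7) → (φ(4),φ(7)) = (1,2) ∈ E(G2) ✓
  (4,8) → (φ(4),φ(8)) = (1,6) ∈ E(G2) ✓
  (4,9) → (φ(4),φ(9)) = (1,4) ∈ E(G2) ✓
  (4,11) → (φ(4),φ(11)) = (1,3) ∈ E(G2) ✓
  (5,7) → (φ(5),φ(7)) = (0,2) ∈ E(G2) ✓
  (5,9) → (φ(5),φ(9)) = (0,4) ∈ E(G2) ✓
  (5,11) → (φ(5),φ(11)) = (0,3) ∈ E(G2) ✓
  (6,7) → (φ(6),φ(7)) = (2,10) ∈ E(G2) ✓
  (7,10) → (φ(7),φ(10)) = (2,8) ∈ E(G2) ✓
  (8,11) → (φ(8),φ(11)) = (3,6) ∈ E(G2) ✓
  (9,11) → (φ(9),φ(11)) = (3,4) ∈ E(G2) ✓
  (10,11) → (φ(10),φ(11)) = (3,8) ∈ E(G2) ✓
All 27 edges of G1 map to edges of G2, and |E(G1)| = |E(G2)| = 27, so φ is a bijection on edges as well as vertices. Hence G1 ≅ G2.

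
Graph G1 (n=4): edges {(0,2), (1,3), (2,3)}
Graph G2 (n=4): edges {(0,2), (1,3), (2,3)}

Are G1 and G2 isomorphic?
Yes, isomorphic

The graphs are isomorphic.
One valid mapping φ: V(G1) → V(G2): 0→1, 1→0, 2→3, 3→2

Verify φ preserves adjacency — for each edge of G1, its image is an edge of G2:
  (0,2) → (φ(0),φ(2)) = (1,3) ∈ E(G2) ✓
  (1,3) → (φ(1),φ(3)) = (0,2) ∈ E(G2) ✓
  (2,3) → (φ(2),φ(3)) = (2,3) ∈ E(G2) ✓
All 3 edges of G1 map to edges of G2, and |E(G1)| = |E(G2)| = 3, so φ is a bijection on edges as well as vertices. Hence G1 ≅ G2.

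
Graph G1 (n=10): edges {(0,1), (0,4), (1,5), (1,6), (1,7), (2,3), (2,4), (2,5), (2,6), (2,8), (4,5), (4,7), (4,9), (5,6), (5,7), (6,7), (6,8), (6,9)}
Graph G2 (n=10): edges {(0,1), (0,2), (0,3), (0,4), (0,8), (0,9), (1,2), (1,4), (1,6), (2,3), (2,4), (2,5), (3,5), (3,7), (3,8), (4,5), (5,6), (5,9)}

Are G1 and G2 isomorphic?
Yes, isomorphic

The graphs are isomorphic.
One valid mapping φ: V(G1) → V(G2): 0→6, 1→1, 2→3, 3→7, 4→5, 5→2, 6→0, 7→4, 8→8, 9→9

Verify φ preserves adjacency — for each edge of G1, its image is an edge of G2:
  (0,1) → (φ(0),φ(1)) = (1,6) ∈ E(G2) ✓
  (0,4) → (φ(0),φ(4)) = (5,6) ∈ E(G2) ✓
  (1,5) → (φ(1),φ(5)) = (1,2) ∈ E(G2) ✓
  (1,6) → (φ(1),φ(6)) = (0,1) ∈ E(G2) ✓
  (1,7) → (φ(1),φ(7)) = (1,4) ∈ E(G2) ✓
  (2,3) → (φ(2),φ(3)) = (3,7) ∈ E(G2) ✓
  (2,4) → (φ(2),φ(4)) = (3,5) ∈ E(G2) ✓
  (2,5) → (φ(2),φ(5)) = (2,3) ∈ E(G2) ✓
  (2,6) → (φ(2),φ(6)) = (0,3) ∈ E(G2) ✓
  (2,8) → (φ(2),φ(8)) = (3,8) ∈ E(G2) ✓
  (4,5) → (φ(4),φ(5)) = (2,5) ∈ E(G2) ✓
  (4,7) → (φ(4),φ(7)) = (4,5) ∈ E(G2) ✓
  (4,9) → (φ(4),φ(9)) = (5,9) ∈ E(G2) ✓
  (5,6) → (φ(5),φ(6)) = (0,2) ∈ E(G2) ✓
  (5,7) → (φ(5),φ(7)) = (2,4) ∈ E(G2) ✓
  (6,7) → (φ(6),φ(7)) = (0,4) ∈ E(G2) ✓
  (6,8) → (φ(6),φ(8)) = (0,8) ∈ E(G2) ✓
  (6,9) → (φ(6),φ(9)) = (0,9) ∈ E(G2) ✓
All 18 edges of G1 map to edges of G2, and |E(G1)| = |E(G2)| = 18, so φ is a bijection on edges as well as vertices. Hence G1 ≅ G2.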